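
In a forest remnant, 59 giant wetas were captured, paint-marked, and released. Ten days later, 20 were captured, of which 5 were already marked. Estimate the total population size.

N = 236

If marked individuals mix randomly, R/C ≈ M/N, giving N ≈ M·C/R.
N = (59 × 20) / 5 = 1180 / 5 = 236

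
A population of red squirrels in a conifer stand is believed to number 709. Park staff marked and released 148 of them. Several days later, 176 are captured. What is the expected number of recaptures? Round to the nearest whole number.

expected recaptures ≈ 37

Expected recaptures E[R] = M·C / N.
E[R] = 148 × 176 / 709 = 26048 / 709 ≈ 36.7 → 37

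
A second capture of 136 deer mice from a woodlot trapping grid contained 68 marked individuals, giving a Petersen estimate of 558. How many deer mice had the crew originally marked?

M = 279

From N = M·C/R: M = N·R / C = 558·68 / 136 = 37944 / 136 = 279.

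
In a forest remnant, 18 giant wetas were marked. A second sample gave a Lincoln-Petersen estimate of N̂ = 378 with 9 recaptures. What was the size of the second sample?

From N = M·C/R: C = N·R / M = 378·9 / 18 = 3402 / 18 = 189.

C = 189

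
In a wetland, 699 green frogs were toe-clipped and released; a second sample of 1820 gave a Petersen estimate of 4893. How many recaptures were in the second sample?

R = 260

From N = M·C/R: R = M·C / N = 699·1820 / 4893 = 1272180 / 4893 = 260.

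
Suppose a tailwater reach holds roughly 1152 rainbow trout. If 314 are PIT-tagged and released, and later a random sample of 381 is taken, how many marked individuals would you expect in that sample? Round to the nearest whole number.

Expected recaptures E[R] = M·C / N.
E[R] = 314 × 381 / 1152 = 119634 / 1152 ≈ 103.8 → 104

expected recaptures ≈ 104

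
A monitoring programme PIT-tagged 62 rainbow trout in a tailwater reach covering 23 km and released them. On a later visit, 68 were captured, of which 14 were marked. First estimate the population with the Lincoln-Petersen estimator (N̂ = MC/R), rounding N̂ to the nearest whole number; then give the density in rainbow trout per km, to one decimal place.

N̂ = 62·68/14 = 4216/14 ≈ 301.1 → 301
Density = N̂ / area = 301 / 23 ≈ 13.09 → 13.1 per km

density ≈ 13.1 rainbow trout per km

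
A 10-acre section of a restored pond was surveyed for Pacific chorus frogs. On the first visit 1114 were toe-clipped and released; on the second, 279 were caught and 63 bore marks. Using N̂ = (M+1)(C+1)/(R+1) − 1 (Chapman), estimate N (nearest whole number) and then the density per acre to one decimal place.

N̂ = 1115·280/64 − 1 = 312200/64 − 1 ≈ 4877.1 → 4877
Density = N̂ / area = 4877 / 10 ≈ 487.70 → 487.7 per acre

density ≈ 487.7 Pacific chorus frogs per acre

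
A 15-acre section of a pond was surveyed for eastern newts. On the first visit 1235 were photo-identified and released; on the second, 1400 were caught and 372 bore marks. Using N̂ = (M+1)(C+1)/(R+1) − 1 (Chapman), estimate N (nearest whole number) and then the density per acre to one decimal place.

N̂ = 1236·1401/373 − 1 = 1731636/373 − 1 ≈ 4641.46 → 4641
Density = N̂ / area = 4641 / 15 ≈ 309.40 → 309.4 per acre

density ≈ 309.4 eastern newts per acre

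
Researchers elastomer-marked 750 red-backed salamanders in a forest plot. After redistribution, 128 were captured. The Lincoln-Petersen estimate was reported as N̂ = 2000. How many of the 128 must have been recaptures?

R = 48

From N = M·C/R: R = M·C / N = 750·128 / 2000 = 96000 / 2000 = 48.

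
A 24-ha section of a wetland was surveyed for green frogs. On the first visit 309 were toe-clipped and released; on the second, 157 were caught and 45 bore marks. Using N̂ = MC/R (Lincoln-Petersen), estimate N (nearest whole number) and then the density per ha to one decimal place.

N̂ = 309·157/45 = 48513/45 ≈ 1078.1 → 1078
Density = N̂ / area = 1078 / 24 ≈ 44.92 → 44.9 per ha

density ≈ 44.9 green frogs per ha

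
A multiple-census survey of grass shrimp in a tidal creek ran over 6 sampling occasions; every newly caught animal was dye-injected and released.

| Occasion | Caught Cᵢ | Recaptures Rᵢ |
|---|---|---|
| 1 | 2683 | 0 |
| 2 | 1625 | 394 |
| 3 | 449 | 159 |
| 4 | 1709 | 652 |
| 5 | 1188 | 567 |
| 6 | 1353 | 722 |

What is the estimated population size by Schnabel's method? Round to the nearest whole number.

Marked at large before each occasion: Mᵢ = Σⱼ<ᵢ (Cⱼ − Rⱼ) → M1=0, M2=2683, M3=3914, M4=4204, M5=5261, M6=5882
Σ MᵢCᵢ = 0·2683 + 2683·1625 + 3914·449 + 4204·1709 + 5261·1188 + 5882·1353 = 0 + 4359875 + 1757386 + 7184636 + 6250068 + 7958346 = 27510311
Σ Rᵢ = 0 + 394 + 159 + 652 + 567 + 722 = 2494
N̂ = 27510311 / 2494 ≈ 11030.6 → 11031

N ≈ 11,031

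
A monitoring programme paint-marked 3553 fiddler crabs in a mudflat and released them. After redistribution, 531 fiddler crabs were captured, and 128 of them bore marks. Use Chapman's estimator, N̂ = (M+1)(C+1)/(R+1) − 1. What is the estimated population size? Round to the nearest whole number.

N̂ = (3553+1)(531+1)/(128+1) − 1 = 3554·532/129 − 1
= 1890728/129 − 1 ≈ 14656.8 − 1 ≈ 14655.8 → 14656

N ≈ 14,656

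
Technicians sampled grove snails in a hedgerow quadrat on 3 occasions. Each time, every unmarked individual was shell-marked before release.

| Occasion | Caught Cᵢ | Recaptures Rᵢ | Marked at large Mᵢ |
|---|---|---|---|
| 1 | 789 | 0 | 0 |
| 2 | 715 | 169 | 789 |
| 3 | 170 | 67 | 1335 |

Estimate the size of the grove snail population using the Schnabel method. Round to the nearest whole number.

N ≈ 3352

Σ MᵢCᵢ = 0·789 + 789·715 + 1335·170 = 0 + 564135 + 226950 = 791085
Σ Rᵢ = 0 + 169 + 67 = 236
N̂ = 791085 / 236 ≈ 3352.1 → 3352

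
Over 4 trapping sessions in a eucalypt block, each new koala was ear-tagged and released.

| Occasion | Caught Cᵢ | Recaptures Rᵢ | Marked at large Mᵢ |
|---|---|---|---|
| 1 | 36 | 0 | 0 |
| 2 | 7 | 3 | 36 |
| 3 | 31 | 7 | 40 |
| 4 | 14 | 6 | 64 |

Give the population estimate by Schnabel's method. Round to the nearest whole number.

N ≈ 149

Σ MᵢCᵢ = 0·36 + 36·7 + 40·31 + 64·14 = 0 + 252 + 1240 + 896 = 2388
Σ Rᵢ = 0 + 3 + 7 + 6 = 16
N̂ = 2388 / 16 ≈ 149.2 → 149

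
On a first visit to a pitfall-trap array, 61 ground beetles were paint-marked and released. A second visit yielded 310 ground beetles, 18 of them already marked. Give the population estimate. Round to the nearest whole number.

N = (61 × 310) / 18 = 18910 / 18 ≈ 1050.6 → 1051

N ≈ 1051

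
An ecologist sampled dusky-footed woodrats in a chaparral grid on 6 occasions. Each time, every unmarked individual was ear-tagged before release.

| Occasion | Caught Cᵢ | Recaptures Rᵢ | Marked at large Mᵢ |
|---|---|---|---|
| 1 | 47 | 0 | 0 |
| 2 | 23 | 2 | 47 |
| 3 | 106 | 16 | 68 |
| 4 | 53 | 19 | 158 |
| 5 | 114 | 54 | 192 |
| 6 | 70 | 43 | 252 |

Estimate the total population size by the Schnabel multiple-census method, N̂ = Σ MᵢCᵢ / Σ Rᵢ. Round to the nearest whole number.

Σ MᵢCᵢ = 0·47 + 47·23 + 68·106 + 158·53 + 192·114 + 252·70 = 0 + 1081 + 7208 + 8374 + 21888 + 17640 = 56191
Σ Rᵢ = 0 + 2 + 16 + 19 + 54 + 43 = 134
N̂ = 56191 / 134 ≈ 419.3 → 419

N ≈ 419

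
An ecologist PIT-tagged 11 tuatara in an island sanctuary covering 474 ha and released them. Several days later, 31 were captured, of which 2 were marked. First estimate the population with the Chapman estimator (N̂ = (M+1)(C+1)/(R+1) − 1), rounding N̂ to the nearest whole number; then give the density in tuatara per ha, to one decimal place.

N̂ = 12·32/3 − 1 = 384/3 − 1 = 127
Density = N̂ / area = 127 / 474 ≈ 0.27 → 0.3 per ha

density ≈ 0.3 tuatara per ha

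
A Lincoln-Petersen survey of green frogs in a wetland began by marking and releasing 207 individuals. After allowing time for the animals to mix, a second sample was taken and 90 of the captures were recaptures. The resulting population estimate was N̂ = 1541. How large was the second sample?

C = 670

From N = M·C/R: C = N·R / M = 1541·90 / 207 = 138690 / 207 = 670.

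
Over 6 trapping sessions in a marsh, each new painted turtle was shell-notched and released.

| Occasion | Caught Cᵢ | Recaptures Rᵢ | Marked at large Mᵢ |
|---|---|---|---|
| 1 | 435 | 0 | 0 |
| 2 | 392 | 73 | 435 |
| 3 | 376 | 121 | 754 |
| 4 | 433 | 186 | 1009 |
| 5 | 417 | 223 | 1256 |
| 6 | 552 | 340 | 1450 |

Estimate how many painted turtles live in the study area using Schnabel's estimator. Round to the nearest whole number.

Σ MᵢCᵢ = 0·435 + 435·392 + 754·376 + 1009·433 + 1256·417 + 1450·552 = 0 + 170520 + 283504 + 436897 + 523752 + 800400 = 2215073
Σ Rᵢ = 0 + 73 + 121 + 186 + 223 + 340 = 943
N̂ = 2215073 / 943 ≈ 2349.0 → 2349

N ≈ 2349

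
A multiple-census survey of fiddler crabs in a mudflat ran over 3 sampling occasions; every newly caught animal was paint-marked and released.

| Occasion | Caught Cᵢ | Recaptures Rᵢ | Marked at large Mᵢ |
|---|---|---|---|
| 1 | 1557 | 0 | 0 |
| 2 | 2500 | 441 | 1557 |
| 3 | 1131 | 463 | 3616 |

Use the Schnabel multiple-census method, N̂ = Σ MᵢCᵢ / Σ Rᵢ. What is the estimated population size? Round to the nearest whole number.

N ≈ 8830

Σ MᵢCᵢ = 0·1557 + 1557·2500 + 3616·1131 = 0 + 3892500 + 4089696 = 7982196
Σ Rᵢ = 0 + 441 + 463 = 904
N̂ = 7982196 / 904 ≈ 8829.9 → 8830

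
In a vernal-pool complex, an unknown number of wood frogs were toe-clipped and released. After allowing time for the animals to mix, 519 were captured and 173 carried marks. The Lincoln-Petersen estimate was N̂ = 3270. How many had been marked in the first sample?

From N = M·C/R: M = N·R / C = 3270·173 / 519 = 565710 / 519 = 1090.

M = 1090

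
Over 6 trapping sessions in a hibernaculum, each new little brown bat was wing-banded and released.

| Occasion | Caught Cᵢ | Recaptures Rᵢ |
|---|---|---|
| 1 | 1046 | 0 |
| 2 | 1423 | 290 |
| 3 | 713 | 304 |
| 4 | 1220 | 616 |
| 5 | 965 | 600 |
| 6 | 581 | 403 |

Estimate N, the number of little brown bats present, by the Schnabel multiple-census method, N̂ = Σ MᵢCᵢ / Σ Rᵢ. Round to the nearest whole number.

Marked at large before each occasion: Mᵢ = Σⱼ<ᵢ (Cⱼ − Rⱼ) → M1=0, M2=1046, M3=2179, M4=2588, M5=3192, M6=3557
Σ MᵢCᵢ = 0·1046 + 1046·1423 + 2179·713 + 2588·1220 + 3192·965 + 3557·581 = 0 + 1488458 + 1553627 + 3157360 + 3080280 + 2066617 = 11346342
Σ Rᵢ = 0 + 290 + 304 + 616 + 600 + 403 = 2213
N̂ = 11346342 / 2213 ≈ 5127.1 → 5127

N ≈ 5127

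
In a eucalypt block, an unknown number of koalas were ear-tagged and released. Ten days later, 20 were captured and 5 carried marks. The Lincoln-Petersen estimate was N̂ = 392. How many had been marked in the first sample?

From N = M·C/R: M = N·R / C = 392·5 / 20 = 1960 / 20 = 98.

M = 98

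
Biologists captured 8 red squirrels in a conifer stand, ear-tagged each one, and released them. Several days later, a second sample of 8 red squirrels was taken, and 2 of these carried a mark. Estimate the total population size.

N = 32

The marked fraction in the recapture sample should equal the marked fraction in the population: 2/8 = 8/N.
N = (8 × 8) / 2 = 64 / 2 = 32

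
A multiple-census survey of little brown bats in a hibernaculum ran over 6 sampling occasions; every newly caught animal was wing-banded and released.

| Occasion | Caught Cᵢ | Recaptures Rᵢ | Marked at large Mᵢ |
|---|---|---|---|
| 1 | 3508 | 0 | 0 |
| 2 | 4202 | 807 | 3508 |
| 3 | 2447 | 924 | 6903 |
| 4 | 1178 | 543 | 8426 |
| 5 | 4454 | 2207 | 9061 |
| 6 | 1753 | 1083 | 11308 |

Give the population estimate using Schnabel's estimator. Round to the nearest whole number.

Σ MᵢCᵢ = 0·3508 + 3508·4202 + 6903·2447 + 8426·1178 + 9061·4454 + 11308·1753 = 0 + 14740616 + 16891641 + 9925828 + 40357694 + 19822924 = 101738703
Σ Rᵢ = 0 + 807 + 924 + 543 + 2207 + 1083 = 5564
N̂ = 101738703 / 5564 ≈ 18285.2 → 18285

N ≈ 18,285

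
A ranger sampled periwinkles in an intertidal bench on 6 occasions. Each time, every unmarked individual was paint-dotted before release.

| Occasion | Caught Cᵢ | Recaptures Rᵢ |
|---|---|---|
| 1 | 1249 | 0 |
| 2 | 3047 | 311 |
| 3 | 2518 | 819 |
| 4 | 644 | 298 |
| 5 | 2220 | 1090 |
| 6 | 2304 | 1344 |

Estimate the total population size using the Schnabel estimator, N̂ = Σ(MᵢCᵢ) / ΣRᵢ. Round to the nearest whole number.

N ≈ 12,269

Marked at large before each occasion: Mᵢ = Σⱼ<ᵢ (Cⱼ − Rⱼ) → M1=0, M2=1249, M3=3985, M4=5684, M5=6030, M6=7160
Σ MᵢCᵢ = 0·1249 + 1249·3047 + 3985·2518 + 5684·644 + 6030·2220 + 7160·2304 = 0 + 3805703 + 10034230 + 3660496 + 13386600 + 16496640 = 47383669
Σ Rᵢ = 0 + 311 + 819 + 298 + 1090 + 1344 = 3862
N̂ = 47383669 / 3862 ≈ 12269.2 → 12269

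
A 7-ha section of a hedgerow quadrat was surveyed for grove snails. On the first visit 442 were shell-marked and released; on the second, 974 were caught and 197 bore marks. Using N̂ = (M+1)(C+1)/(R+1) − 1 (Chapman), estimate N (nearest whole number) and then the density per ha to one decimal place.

N̂ = 443·975/198 − 1 = 431925/198 − 1 ≈ 2180.4 → 2180
Density = N̂ / area = 2180 / 7 ≈ 311.43 → 311.4 per ha

density ≈ 311.4 grove snails per ha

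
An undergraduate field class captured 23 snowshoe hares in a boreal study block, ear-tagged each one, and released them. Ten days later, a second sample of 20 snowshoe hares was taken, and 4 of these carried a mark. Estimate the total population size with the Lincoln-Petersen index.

N = 115

Lincoln-Petersen assumes M/N = R/C, so N = M·C / R.
N = (23 × 20) / 4 = 460 / 4 = 115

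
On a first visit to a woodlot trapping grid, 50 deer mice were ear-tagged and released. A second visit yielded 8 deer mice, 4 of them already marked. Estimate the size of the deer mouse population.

N = 100

N = (50 × 8) / 4 = 400 / 4 = 100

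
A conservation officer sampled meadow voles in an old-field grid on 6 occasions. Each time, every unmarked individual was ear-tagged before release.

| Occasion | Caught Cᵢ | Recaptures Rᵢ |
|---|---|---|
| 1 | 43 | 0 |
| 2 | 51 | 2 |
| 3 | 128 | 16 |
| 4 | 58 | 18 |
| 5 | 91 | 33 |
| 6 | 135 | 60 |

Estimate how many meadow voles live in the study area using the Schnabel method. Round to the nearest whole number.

N ≈ 688

Marked at large before each occasion: Mᵢ = Σⱼ<ᵢ (Cⱼ − Rⱼ) → M1=0, M2=43, M3=92, M4=204, M5=244, M6=302
Σ MᵢCᵢ = 0·43 + 43·51 + 92·128 + 204·58 + 244·91 + 302·135 = 0 + 2193 + 11776 + 11832 + 22204 + 40770 = 88775
Σ Rᵢ = 0 + 2 + 16 + 18 + 33 + 60 = 129
N̂ = 88775 / 129 ≈ 688.2 → 688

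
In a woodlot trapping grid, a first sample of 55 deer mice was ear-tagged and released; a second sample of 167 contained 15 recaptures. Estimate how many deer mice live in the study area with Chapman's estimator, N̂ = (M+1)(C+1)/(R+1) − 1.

N̂ = (55+1)(167+1)/(15+1) − 1 = 56·168/16 − 1
= 9408/16 − 1 = 588 − 1 = 587

N = 587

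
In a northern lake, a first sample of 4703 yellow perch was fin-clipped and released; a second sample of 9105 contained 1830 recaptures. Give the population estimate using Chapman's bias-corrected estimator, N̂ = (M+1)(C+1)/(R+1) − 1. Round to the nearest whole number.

N ≈ 23,393

N̂ = (4703+1)(9105+1)/(1830+1) − 1 = 4704·9106/1831 − 1
= 42834624/1831 − 1 ≈ 23394.1 − 1 ≈ 23393.1 → 23393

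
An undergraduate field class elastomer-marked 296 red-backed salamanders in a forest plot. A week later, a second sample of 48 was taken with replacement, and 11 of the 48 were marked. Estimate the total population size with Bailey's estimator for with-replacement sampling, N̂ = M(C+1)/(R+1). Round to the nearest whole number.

N ≈ 1209

N̂ = 296·(48+1)/(11+1) = 296·49/12 = 14504/12 ≈ 1208.7 → 1209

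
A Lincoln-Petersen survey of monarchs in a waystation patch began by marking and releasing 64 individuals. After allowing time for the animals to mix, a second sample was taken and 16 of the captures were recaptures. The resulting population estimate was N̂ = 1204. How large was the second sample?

From N = M·C/R: C = N·R / M = 1204·16 / 64 = 19264 / 64 = 301.

C = 301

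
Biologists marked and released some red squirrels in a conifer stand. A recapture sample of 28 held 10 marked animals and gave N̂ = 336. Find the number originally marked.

M = 120

From N = M·C/R: M = N·R / C = 336·10 / 28 = 3360 / 28 = 120.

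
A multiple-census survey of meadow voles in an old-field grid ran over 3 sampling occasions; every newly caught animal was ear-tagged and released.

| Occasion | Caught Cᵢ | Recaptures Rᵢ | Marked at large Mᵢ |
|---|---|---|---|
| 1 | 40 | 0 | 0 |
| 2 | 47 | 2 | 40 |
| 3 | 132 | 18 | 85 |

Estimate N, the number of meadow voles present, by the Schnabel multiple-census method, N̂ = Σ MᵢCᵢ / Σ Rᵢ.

Σ MᵢCᵢ = 0·40 + 40·47 + 85·132 = 0 + 1880 + 11220 = 13100
Σ Rᵢ = 0 + 2 + 18 = 20
N̂ = 13100 / 20 = 655

N = 655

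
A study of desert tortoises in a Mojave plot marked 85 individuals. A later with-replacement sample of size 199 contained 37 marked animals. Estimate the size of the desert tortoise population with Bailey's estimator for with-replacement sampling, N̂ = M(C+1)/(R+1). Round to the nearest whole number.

N ≈ 447

N̂ = 85·(199+1)/(37+1) = 85·200/38 = 17000/38 ≈ 447.4 → 447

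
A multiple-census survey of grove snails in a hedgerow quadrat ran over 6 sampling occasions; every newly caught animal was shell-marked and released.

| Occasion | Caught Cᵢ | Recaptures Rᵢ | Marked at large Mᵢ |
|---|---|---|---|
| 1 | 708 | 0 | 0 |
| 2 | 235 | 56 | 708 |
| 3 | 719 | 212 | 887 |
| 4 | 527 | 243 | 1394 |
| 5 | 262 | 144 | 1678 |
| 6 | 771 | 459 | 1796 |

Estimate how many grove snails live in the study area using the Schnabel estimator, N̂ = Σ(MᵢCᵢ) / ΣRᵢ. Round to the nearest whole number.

Σ MᵢCᵢ = 0·708 + 708·235 + 887·719 + 1394·527 + 1678·262 + 1796·771 = 0 + 166380 + 637753 + 734638 + 439636 + 1384716 = 3363123
Σ Rᵢ = 0 + 56 + 212 + 243 + 144 + 459 = 1114
N̂ = 3363123 / 1114 ≈ 3019.0 → 3019

N ≈ 3019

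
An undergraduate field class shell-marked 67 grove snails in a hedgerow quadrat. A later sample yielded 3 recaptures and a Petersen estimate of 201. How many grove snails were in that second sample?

From N = M·C/R: C = N·R / M = 201·3 / 67 = 603 / 67 = 9.

C = 9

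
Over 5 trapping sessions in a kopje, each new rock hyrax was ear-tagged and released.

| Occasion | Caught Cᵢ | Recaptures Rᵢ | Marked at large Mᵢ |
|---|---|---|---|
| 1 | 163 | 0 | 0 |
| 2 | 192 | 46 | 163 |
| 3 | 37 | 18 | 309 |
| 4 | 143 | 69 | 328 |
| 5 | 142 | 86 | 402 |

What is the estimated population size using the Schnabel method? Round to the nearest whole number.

Σ MᵢCᵢ = 0·163 + 163·192 + 309·37 + 328·143 + 402·142 = 0 + 31296 + 11433 + 46904 + 57084 = 146717
Σ Rᵢ = 0 + 46 + 18 + 69 + 86 = 219
N̂ = 146717 / 219 ≈ 669.9 → 670

N ≈ 670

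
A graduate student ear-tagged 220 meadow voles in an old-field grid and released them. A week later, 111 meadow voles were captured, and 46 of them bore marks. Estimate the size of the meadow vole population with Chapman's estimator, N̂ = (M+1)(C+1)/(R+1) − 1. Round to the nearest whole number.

N ≈ 526

N̂ = (220+1)(111+1)/(46+1) − 1 = 221·112/47 − 1
= 24752/47 − 1 ≈ 526.6 − 1 ≈ 525.6 → 526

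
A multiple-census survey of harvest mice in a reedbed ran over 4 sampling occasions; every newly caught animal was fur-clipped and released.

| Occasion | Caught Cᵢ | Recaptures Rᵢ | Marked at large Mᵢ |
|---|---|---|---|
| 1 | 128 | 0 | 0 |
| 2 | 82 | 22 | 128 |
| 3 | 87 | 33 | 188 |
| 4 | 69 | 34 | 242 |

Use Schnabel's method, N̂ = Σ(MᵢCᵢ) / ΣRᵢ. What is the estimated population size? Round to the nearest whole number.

Σ MᵢCᵢ = 0·128 + 128·82 + 188·87 + 242·69 = 0 + 10496 + 16356 + 16698 = 43550
Σ Rᵢ = 0 + 22 + 33 + 34 = 89
N̂ = 43550 / 89 ≈ 489.3 → 489

N ≈ 489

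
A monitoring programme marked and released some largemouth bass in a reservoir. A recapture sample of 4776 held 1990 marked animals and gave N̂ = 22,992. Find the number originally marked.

From N = M·C/R: M = N·R / C = 22992·1990 / 4776 = 45754080 / 4776 = 9580.

M = 9580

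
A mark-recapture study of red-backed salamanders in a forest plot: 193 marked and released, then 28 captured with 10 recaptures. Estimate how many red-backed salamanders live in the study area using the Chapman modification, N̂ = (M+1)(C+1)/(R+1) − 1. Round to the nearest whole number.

N̂ = (193+1)(28+1)/(10+1) − 1 = 194·29/11 − 1
= 5626/11 − 1 ≈ 511.45 − 1 ≈ 510.45 → 510

N ≈ 510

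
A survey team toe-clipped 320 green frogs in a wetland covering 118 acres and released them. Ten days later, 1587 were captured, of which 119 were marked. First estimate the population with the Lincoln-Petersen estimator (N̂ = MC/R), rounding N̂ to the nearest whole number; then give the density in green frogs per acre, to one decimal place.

N̂ = 320·1587/119 = 507840/119 ≈ 4267.6 → 4268
Density = N̂ / area = 4268 / 118 ≈ 36.17 → 36.2 per acre

density ≈ 36.2 green frogs per acre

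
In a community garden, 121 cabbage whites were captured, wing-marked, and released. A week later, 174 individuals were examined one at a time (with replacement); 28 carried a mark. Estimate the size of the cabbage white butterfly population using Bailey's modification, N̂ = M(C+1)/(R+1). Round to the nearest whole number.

N ≈ 730

N̂ = 121·(174+1)/(28+1) = 121·175/29 = 21175/29 ≈ 730.2 → 730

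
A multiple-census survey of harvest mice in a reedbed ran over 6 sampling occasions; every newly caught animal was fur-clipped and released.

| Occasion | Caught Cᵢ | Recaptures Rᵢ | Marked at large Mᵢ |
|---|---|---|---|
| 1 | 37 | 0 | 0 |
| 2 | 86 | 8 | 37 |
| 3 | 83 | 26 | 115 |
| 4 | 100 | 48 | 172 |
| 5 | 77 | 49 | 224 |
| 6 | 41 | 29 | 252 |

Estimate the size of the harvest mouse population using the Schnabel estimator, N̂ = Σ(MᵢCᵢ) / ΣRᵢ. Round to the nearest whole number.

N ≈ 359

Σ MᵢCᵢ = 0·37 + 37·86 + 115·83 + 172·100 + 224·77 + 252·41 = 0 + 3182 + 9545 + 17200 + 17248 + 10332 = 57507
Σ Rᵢ = 0 + 8 + 26 + 48 + 49 + 29 = 160
N̂ = 57507 / 160 ≈ 359.4 → 359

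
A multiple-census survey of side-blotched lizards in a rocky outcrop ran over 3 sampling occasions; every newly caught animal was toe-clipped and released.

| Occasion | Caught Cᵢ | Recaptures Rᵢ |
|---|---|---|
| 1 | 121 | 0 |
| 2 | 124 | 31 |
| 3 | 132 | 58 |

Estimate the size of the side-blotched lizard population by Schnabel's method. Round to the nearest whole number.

N ≈ 486

Marked at large before each occasion: Mᵢ = Σⱼ<ᵢ (Cⱼ − Rⱼ) → M1=0, M2=121, M3=214
Σ MᵢCᵢ = 0·121 + 121·124 + 214·132 = 0 + 15004 + 28248 = 43252
Σ Rᵢ = 0 + 31 + 58 = 89
N̂ = 43252 / 89 ≈ 486.0 → 486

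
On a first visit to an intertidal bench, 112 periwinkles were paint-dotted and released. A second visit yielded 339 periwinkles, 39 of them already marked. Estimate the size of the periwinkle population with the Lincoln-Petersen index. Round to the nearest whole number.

N ≈ 974

N = (112 × 339) / 39 = 37968 / 39 ≈ 973.5 → 974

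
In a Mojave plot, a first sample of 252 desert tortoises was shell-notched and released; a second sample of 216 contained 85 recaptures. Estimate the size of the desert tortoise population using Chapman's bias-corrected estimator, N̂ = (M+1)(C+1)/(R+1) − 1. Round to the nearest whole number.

N̂ = (252+1)(216+1)/(85+1) − 1 = 253·217/86 − 1
= 54901/86 − 1 ≈ 638.4 − 1 ≈ 637.4 → 637

N ≈ 637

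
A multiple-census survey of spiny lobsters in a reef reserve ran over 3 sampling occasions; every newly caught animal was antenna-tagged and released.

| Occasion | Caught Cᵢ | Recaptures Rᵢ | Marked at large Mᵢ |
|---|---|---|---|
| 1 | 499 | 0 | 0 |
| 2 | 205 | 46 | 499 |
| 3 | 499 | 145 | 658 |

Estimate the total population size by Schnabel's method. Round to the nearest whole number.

N ≈ 2255

Σ MᵢCᵢ = 0·499 + 499·205 + 658·499 = 0 + 102295 + 328342 = 430637
Σ Rᵢ = 0 + 46 + 145 = 191
N̂ = 430637 / 191 ≈ 2254.6 → 2255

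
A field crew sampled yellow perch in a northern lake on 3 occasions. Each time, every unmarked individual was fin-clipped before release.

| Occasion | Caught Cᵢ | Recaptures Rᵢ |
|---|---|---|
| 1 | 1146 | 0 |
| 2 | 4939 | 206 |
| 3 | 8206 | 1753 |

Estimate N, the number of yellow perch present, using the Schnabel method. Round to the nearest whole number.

N ≈ 27,516

Marked at large before each occasion: Mᵢ = Σⱼ<ᵢ (Cⱼ − Rⱼ) → M1=0, M2=1146, M3=5879
Σ MᵢCᵢ = 0·1146 + 1146·4939 + 5879·8206 = 0 + 5660094 + 48243074 = 53903168
Σ Rᵢ = 0 + 206 + 1753 = 1959
N̂ = 53903168 / 1959 ≈ 27515.7 → 27516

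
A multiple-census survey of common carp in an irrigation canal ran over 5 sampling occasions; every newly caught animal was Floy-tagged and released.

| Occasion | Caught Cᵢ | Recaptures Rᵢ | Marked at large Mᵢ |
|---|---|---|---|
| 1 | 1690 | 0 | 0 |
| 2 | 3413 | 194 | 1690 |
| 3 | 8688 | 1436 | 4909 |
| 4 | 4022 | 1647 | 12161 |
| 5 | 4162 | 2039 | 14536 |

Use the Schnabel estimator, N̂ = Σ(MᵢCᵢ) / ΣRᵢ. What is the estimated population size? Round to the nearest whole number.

Σ MᵢCᵢ = 0·1690 + 1690·3413 + 4909·8688 + 12161·4022 + 14536·4162 = 0 + 5767970 + 42649392 + 48911542 + 60498832 = 157827736
Σ Rᵢ = 0 + 194 + 1436 + 1647 + 2039 = 5316
N̂ = 157827736 / 5316 ≈ 29689.2 → 29689

N ≈ 29,689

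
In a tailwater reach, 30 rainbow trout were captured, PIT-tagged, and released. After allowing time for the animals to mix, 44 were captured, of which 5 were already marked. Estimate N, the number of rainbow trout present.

Lincoln-Petersen assumes M/N = R/C, so N = M·C / R.
N = (30 × 44) / 5 = 1320 / 5 = 264

N = 264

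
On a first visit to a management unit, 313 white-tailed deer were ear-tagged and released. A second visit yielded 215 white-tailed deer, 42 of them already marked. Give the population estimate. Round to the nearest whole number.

N ≈ 1602

Lincoln-Petersen assumes M/N = R/C, so N = M·C / R.
N = (313 × 215) / 42 = 67295 / 42 ≈ 1602.3 → 1602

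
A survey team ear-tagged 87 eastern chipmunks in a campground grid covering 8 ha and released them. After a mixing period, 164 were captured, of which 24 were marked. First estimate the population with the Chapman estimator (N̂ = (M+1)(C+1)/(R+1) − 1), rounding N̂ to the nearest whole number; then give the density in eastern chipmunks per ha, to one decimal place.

density ≈ 72.5 eastern chipmunks per ha

N̂ = 88·165/25 − 1 = 14520/25 − 1 ≈ 579.8 → 580
Density = N̂ / area = 580 / 8 ≈ 72.50 → 72.5 per ha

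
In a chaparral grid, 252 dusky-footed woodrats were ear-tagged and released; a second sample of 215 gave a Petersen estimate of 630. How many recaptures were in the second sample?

R = 86

From N = M·C/R: R = M·C / N = 252·215 / 630 = 54180 / 630 = 86.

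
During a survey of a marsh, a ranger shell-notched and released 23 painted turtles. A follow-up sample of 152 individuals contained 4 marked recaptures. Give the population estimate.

N = (23 × 152) / 4 = 3496 / 4 = 874

N = 874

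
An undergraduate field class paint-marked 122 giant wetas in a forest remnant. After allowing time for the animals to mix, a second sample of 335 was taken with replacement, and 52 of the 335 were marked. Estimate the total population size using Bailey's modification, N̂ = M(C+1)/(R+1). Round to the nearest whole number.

N ≈ 773

N̂ = 122·(335+1)/(52+1) = 122·336/53 = 40992/53 ≈ 773.4 → 773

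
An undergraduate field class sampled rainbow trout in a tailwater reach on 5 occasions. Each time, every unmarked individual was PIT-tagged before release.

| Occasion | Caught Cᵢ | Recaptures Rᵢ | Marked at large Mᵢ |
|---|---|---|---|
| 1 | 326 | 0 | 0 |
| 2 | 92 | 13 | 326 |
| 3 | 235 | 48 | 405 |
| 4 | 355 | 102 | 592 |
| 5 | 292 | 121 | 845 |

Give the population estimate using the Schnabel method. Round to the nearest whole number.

N ≈ 2050

Σ MᵢCᵢ = 0·326 + 326·92 + 405·235 + 592·355 + 845·292 = 0 + 29992 + 95175 + 210160 + 246740 = 582067
Σ Rᵢ = 0 + 13 + 48 + 102 + 121 = 284
N̂ = 582067 / 284 ≈ 2049.5 → 2050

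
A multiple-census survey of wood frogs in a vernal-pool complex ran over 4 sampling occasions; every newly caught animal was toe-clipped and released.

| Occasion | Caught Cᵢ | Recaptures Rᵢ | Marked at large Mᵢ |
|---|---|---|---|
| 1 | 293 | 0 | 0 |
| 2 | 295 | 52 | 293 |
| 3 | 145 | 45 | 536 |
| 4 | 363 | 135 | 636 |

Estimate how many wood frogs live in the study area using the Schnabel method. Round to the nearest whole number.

N ≈ 1703

Σ MᵢCᵢ = 0·293 + 293·295 + 536·145 + 636·363 = 0 + 86435 + 77720 + 230868 = 395023
Σ Rᵢ = 0 + 52 + 45 + 135 = 232
N̂ = 395023 / 232 ≈ 1702.7 → 1703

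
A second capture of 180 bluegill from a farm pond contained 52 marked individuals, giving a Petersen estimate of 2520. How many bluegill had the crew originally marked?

M = 728

From N = M·C/R: M = N·R / C = 2520·52 / 180 = 131040 / 180 = 728.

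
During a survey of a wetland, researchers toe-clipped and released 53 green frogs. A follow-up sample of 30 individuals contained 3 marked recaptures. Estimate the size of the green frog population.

If marked individuals mix randomly, R/C ≈ M/N, giving N ≈ M·C/R.
N = (53 × 30) / 3 = 1590 / 3 = 530

N = 530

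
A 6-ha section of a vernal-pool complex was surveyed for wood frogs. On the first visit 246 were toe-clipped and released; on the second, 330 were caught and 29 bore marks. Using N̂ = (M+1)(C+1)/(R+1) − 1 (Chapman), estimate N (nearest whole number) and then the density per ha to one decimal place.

N̂ = 247·331/30 − 1 = 81757/30 − 1 ≈ 2724.2 → 2724
Density = N̂ / area = 2724 / 6 = 454.0 per ha

density ≈ 454.0 wood frogs per ha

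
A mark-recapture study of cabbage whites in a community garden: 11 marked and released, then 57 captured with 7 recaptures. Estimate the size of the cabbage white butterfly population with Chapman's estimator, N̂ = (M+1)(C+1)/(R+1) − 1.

N̂ = (11+1)(57+1)/(7+1) − 1 = 12·58/8 − 1
= 696/8 − 1 = 87 − 1 = 86

N = 86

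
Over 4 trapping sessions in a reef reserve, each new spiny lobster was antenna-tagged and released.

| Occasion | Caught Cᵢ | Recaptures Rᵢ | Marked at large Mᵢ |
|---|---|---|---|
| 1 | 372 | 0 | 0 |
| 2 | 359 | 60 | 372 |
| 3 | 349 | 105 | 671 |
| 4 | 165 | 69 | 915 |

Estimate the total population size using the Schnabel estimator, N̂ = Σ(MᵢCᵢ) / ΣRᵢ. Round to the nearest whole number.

Σ MᵢCᵢ = 0·372 + 372·359 + 671·349 + 915·165 = 0 + 133548 + 234179 + 150975 = 518702
Σ Rᵢ = 0 + 60 + 105 + 69 = 234
N̂ = 518702 / 234 ≈ 2216.7 → 2217

N ≈ 2217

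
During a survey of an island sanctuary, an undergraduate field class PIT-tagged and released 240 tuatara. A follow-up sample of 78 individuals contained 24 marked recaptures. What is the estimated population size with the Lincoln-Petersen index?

The marked fraction in the recapture sample should equal the marked fraction in the population: 24/78 = 240/N.
N = (240 × 78) / 24 = 18720 / 24 = 780

N = 780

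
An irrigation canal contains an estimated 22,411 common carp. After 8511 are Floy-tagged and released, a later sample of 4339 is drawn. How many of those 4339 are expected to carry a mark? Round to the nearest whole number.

expected recaptures ≈ 1648

The marked fraction of the population is 8511/22411, so in a sample of 4339 expect C·(M/N) marked.
E[R] = 8511 × 4339 / 22411 = 36929229 / 22411 ≈ 1647.8 → 1648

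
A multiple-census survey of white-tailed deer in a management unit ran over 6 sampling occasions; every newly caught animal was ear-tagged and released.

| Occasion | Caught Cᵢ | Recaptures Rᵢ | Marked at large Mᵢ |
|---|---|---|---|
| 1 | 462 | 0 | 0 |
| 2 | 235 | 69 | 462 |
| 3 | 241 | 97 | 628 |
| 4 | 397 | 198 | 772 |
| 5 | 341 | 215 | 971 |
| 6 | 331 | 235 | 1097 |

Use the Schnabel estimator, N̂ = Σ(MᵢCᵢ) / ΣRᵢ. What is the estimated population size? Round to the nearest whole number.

N ≈ 1549

Σ MᵢCᵢ = 0·462 + 462·235 + 628·241 + 772·397 + 971·341 + 1097·331 = 0 + 108570 + 151348 + 306484 + 331111 + 363107 = 1260620
Σ Rᵢ = 0 + 69 + 97 + 198 + 215 + 235 = 814
N̂ = 1260620 / 814 ≈ 1548.7 → 1549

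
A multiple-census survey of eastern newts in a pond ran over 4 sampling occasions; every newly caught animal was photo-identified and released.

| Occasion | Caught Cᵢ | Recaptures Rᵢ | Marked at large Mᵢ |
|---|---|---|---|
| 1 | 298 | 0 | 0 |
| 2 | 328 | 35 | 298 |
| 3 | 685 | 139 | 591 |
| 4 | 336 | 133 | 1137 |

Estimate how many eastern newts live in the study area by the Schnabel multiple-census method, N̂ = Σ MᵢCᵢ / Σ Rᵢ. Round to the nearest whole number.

N ≈ 2881

Σ MᵢCᵢ = 0·298 + 298·328 + 591·685 + 1137·336 = 0 + 97744 + 404835 + 382032 = 884611
Σ Rᵢ = 0 + 35 + 139 + 133 = 307
N̂ = 884611 / 307 ≈ 2881.47 → 2881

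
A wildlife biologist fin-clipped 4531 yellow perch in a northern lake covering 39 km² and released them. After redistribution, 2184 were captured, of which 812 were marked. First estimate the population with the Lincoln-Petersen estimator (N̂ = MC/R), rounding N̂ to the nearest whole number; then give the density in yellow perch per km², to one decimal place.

N̂ = 4531·2184/812 = 9895704/812 ≈ 12186.8 → 12187
Density = N̂ / area = 12187 / 39 ≈ 312.49 → 312.5 per km²

density ≈ 312.5 yellow perch per km²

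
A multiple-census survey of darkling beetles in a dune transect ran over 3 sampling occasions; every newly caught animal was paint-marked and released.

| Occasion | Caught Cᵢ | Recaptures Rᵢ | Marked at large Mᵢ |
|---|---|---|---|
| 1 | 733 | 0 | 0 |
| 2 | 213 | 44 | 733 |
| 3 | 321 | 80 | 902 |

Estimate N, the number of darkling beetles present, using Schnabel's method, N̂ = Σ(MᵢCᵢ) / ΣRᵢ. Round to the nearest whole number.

N ≈ 3594

Σ MᵢCᵢ = 0·733 + 733·213 + 902·321 = 0 + 156129 + 289542 = 445671
Σ Rᵢ = 0 + 44 + 80 = 124
N̂ = 445671 / 124 ≈ 3594.1 → 3594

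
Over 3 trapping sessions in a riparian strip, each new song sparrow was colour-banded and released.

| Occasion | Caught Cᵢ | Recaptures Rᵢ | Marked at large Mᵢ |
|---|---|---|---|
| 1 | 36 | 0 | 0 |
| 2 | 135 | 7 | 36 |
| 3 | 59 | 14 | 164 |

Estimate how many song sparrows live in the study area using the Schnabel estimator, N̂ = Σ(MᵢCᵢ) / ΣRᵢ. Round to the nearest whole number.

N ≈ 692

Σ MᵢCᵢ = 0·36 + 36·135 + 164·59 = 0 + 4860 + 9676 = 14536
Σ Rᵢ = 0 + 7 + 14 = 21
N̂ = 14536 / 21 ≈ 692.2 → 692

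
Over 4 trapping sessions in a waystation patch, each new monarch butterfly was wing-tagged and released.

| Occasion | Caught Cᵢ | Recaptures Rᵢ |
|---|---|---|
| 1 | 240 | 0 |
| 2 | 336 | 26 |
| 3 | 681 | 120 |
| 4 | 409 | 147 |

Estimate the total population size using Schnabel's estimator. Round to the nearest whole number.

N ≈ 3104

Marked at large before each occasion: Mᵢ = Σⱼ<ᵢ (Cⱼ − Rⱼ) → M1=0, M2=240, M3=550, M4=1111
Σ MᵢCᵢ = 0·240 + 240·336 + 550·681 + 1111·409 = 0 + 80640 + 374550 + 454399 = 909589
Σ Rᵢ = 0 + 26 + 120 + 147 = 293
N̂ = 909589 / 293 ≈ 3104.4 → 3104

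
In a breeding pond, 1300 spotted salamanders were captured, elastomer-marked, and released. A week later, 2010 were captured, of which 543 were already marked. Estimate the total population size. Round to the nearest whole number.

N ≈ 4812

Lincoln-Petersen assumes M/N = R/C, so N = M·C / R.
N = (1300 × 2010) / 543 = 2613000 / 543 ≈ 4812.2 → 4812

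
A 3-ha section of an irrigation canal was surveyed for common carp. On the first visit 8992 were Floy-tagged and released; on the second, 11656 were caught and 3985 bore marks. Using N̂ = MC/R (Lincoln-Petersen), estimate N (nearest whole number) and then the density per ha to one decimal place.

density ≈ 8767.0 common carp per ha

N̂ = 8992·11656/3985 = 104810752/3985 ≈ 26301.3 → 26301
Density = N̂ / area = 26301 / 3 = 8767.0 per ha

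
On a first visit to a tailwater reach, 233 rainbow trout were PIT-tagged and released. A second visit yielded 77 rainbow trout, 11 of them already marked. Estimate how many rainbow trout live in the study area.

N = 1631

The marked fraction in the recapture sample should equal the marked fraction in the population: 11/77 = 233/N.
N = (233 × 77) / 11 = 17941 / 11 = 1631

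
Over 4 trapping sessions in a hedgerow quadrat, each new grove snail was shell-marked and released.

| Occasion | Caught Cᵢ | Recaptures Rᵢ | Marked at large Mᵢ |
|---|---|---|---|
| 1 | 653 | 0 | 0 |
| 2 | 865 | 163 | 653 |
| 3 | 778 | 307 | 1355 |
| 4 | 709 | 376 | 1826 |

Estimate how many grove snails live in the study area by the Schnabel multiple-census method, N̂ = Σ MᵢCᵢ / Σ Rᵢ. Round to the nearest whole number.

N ≈ 3444

Σ MᵢCᵢ = 0·653 + 653·865 + 1355·778 + 1826·709 = 0 + 564845 + 1054190 + 1294634 = 2913669
Σ Rᵢ = 0 + 163 + 307 + 376 = 846
N̂ = 2913669 / 846 ≈ 3444.1 → 3444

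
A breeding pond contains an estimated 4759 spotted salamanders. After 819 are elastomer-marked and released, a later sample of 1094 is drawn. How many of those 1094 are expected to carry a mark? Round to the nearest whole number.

expected recaptures ≈ 188

Expected recaptures E[R] = M·C / N.
E[R] = 819 × 1094 / 4759 = 895986 / 4759 ≈ 188.3 → 188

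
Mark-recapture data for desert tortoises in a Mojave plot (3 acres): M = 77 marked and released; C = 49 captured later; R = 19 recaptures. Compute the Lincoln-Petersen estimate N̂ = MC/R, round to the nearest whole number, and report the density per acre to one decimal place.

density ≈ 66.3 desert tortoises per acre

N̂ = 77·49/19 = 3773/19 ≈ 198.6 → 199
Density = N̂ / area = 199 / 3 ≈ 66.33 → 66.3 per acre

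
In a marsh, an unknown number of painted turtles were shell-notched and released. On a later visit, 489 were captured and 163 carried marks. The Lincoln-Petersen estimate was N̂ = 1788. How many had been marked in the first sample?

From N = M·C/R: M = N·R / C = 1788·163 / 489 = 291444 / 489 = 596.

M = 596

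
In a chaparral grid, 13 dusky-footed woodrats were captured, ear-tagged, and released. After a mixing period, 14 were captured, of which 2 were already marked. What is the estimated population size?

N = 91

N = (13 × 14) / 2 = 182 / 2 = 91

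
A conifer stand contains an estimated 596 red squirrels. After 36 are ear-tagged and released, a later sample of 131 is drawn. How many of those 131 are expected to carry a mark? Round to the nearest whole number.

The marked fraction of the population is 36/596, so in a sample of 131 expect C·(M/N) marked.
E[R] = 36 × 131 / 596 = 4716 / 596 ≈ 7.9 → 8

expected recaptures ≈ 8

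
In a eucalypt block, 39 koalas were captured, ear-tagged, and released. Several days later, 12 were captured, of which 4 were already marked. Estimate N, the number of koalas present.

N = 117

N = (39 × 12) / 4 = 468 / 4 = 117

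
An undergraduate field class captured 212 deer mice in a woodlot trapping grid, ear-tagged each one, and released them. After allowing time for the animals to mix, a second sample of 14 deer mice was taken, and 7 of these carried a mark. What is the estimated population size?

N = (212 × 14) / 7 = 2968 / 7 = 424

N = 424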